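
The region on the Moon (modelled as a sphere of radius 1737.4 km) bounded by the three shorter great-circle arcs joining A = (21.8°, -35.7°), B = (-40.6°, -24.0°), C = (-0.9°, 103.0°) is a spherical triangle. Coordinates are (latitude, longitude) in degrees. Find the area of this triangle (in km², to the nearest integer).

6778966 km²

Side lengths (central angles): a = 2.0338, b = 2.3508, c = 1.1055 rad; semiperimeter s = 2.7451.
By l'Huilier's theorem, tan(E/4) = √[tan(s/2) tan((s−a)/2) tan((s−b)/2) tan((s−c)/2)], giving spherical excess E = 2.2458 rad.
Area = E·R² = 2.2458 × (1737.4)² ≈ 6778966 km².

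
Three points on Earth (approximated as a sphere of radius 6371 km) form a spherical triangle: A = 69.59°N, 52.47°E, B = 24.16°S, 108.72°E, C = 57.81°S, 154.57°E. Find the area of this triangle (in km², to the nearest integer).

Side lengths (central angles): a = 0.8163, b = 2.5537, c = 1.7791 rad; semiperimeter s = 2.5745.
By l'Huilier's theorem, tan(E/4) = √[tan(s/2) tan((s−a)/2) tan((s−b)/2) tan((s−c)/2)], giving spherical excess E = 0.5358 rad.
Area = E·R² = 0.5358 × (6371)² ≈ 21746255 km².

21746255 km²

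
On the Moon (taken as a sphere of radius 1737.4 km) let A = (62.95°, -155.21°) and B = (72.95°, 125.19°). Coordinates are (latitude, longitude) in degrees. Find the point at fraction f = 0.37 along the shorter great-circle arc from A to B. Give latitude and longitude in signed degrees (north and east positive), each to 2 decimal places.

70.53°, -174.61°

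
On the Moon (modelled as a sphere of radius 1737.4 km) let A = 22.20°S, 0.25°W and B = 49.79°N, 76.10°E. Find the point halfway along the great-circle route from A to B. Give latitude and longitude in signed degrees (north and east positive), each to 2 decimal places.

17.19°, 29.94°

The central angle between A and B is δ = 1.7188 rad.
With f = 0.5, the slerp weights are sin((1−f)δ)/sin δ = 0.7658 and sin(fδ)/sin δ = 0.7658.
Weighted sum of the unit vectors: (0.7658)·(0.9259,-0.0040,-0.3778) + (0.7658)·(0.1551,0.6267,0.7637) = (0.8278, 0.4768, 0.2955).
Converting back: φ = atan2(z, √(x²+y²)) = 17.19°, λ = atan2(y, x) = 29.94°.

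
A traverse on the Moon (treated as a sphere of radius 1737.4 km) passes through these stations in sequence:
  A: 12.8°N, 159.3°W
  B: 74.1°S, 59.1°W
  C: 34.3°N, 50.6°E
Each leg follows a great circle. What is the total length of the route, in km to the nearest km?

Leg A→B: central angle 1.8342 rad, distance 3186.8 km.
Leg B→C: central angle 2.2373 rad, distance 3887.1 km.
Total: 3186.8 + 3887.1 ≈ 7074 km.

7074 km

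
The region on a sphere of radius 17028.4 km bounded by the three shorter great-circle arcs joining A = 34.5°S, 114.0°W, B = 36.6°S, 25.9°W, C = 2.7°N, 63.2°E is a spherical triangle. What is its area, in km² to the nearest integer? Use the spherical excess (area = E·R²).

Side lengths (central angles): a = 1.5863, b = 2.5847, c = 1.2029 rad; semiperimeter s = 2.6870.
By l'Huilier's theorem, tan(E/4) = √[tan(s/2) tan((s−a)/2) tan((s−b)/2) tan((s−c)/2)], giving spherical excess E = 1.3565 rad.
Area = E·R² = 1.3565 × (17028.4)² ≈ 393326953 km².

393326953 km²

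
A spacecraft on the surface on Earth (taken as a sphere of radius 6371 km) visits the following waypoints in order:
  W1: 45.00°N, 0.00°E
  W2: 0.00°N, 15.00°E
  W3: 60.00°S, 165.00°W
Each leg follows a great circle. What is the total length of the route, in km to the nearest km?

Leg W1→W2: central angle 0.8189 rad, distance 5217.3 km.
Leg W2→W3: central angle 2.0944 rad, distance 13343.4 km.
Total: 5217.3 + 13343.4 ≈ 18561 km.

18561 km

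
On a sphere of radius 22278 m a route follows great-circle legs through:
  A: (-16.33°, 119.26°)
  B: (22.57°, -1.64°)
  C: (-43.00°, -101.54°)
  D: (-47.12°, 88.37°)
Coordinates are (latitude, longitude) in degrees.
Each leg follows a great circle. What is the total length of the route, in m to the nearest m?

126725 m

Leg A→B: central angle 2.1688 rad, distance 48316.6 m.
Leg B→C: central angle 1.9583 rad, distance 43626.8 m.
Leg C→D: central angle 1.5613 rad, distance 34782.1 m.
Total: 48316.6 + 43626.8 + 34782.1 ≈ 126725 m.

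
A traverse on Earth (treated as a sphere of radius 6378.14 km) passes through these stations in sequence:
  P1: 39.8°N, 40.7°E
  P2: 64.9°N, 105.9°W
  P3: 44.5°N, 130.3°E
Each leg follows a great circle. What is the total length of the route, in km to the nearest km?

Leg P1→P2: central angle 1.2581 rad, distance 8024.6 km.
Leg P2→P3: central angle 1.0856 rad, distance 6923.9 km.
Total: 8024.6 + 6923.9 ≈ 14949 km.

14949 km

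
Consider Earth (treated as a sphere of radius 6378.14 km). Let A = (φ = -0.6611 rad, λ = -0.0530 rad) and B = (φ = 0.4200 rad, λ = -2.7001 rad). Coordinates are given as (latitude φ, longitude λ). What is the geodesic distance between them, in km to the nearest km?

With latitudes φ₁ = -37.878°, φ₂ = 24.064° and longitude difference Δλ = -151.668°:
cos c = sin φ₁ sin φ₂ + cos φ₁ cos φ₂ cos Δλ = (-0.6140)(0.4078) + (0.7893)(0.9131)(-0.8802) = -0.88474,
so c = arccos(-0.88474) = 2.65673 rad.
Distance = R·c = 6378.14 × 2.6567 ≈ 16945 km.

16945 km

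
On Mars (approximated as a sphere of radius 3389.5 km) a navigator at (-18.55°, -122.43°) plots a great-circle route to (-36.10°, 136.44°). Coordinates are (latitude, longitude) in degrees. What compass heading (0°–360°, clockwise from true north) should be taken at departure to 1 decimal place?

232.5°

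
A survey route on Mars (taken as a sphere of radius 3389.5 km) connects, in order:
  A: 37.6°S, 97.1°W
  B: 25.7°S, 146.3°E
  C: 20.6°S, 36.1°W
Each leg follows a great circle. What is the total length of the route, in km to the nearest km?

Leg A→B: central angle 1.6259 rad, distance 5511.0 km.
Leg B→C: central angle 2.3325 rad, distance 7905.9 km.
Total: 5511.0 + 7905.9 ≈ 13417 km.

13417 km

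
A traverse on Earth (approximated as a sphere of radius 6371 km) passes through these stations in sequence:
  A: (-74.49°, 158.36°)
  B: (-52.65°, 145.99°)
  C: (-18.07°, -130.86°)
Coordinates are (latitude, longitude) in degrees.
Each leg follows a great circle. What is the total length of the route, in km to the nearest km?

10456 km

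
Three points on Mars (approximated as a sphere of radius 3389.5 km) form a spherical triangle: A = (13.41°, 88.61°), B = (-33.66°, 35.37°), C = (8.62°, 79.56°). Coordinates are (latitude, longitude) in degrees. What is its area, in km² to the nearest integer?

Side lengths (central angles): a = 1.0391, b = 0.1761, c = 1.2068 rad; semiperimeter s = 1.2110.
By l'Huilier's theorem, tan(E/4) = √[tan(s/2) tan((s−a)/2) tan((s−b)/2) tan((s−c)/2)], giving spherical excess E = 0.0337 rad.
Area = E·R² = 0.0337 × (3389.5)² ≈ 387572 km².

387572 km²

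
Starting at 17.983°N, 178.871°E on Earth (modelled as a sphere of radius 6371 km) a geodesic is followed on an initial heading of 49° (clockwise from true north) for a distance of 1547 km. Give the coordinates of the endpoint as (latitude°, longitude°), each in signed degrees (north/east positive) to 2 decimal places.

26.73°, -169.41°

Angular distance δ = d/R = 1547/6371 = 0.24282 rad; initial bearing θ = 0.8552 rad.
sin φ₂ = sin φ₁ cos δ + cos φ₁ sin δ cos θ = (0.3087)(0.9707) + (0.9511)(0.2404)(0.6561) = 0.4497, so φ₂ = 26.73°.
Δλ = atan2(sin θ sin δ cos φ₁, cos δ − sin φ₁ sin φ₂) = atan2(0.1726, 0.8318) = 11.722°.
λ₂ = 178.871° + 11.722° = 190.59° → -169.41° after wrapping to (−180°, 180°].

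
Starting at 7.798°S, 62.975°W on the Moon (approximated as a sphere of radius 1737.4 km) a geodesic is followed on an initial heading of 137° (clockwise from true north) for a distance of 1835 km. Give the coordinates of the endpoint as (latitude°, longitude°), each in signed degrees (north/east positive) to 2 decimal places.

Angular distance δ = d/R = 1835/1737.4 = 1.05618 rad; initial bearing θ = 2.3911 rad.
sin φ₂ = sin φ₁ cos δ + cos φ₁ sin δ cos θ = (-0.1357)(0.4922) + (0.9908)(0.8705)(-0.7314) = -0.6975, so φ₂ = -44.23°.
Δλ = atan2(sin θ sin δ cos φ₁, cos δ − sin φ₁ sin φ₂) = atan2(0.5882, 0.3976) = 55.944°.
λ₂ = -62.975° + 55.944° = -7.03°.

-44.23°, -7.03°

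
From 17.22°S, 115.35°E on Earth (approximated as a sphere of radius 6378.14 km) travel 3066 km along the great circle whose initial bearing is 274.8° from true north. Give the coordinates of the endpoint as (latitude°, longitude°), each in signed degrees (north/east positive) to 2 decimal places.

Angular distance δ = d/R = 3066/6378.14 = 0.48070 rad; initial bearing θ = 4.7962 rad.
sin φ₂ = sin φ₁ cos δ + cos φ₁ sin δ cos θ = (-0.2960)(0.8867) + (0.9552)(0.4624)(0.0837) = -0.2255, so φ₂ = -13.03°.
Δλ = atan2(sin θ sin δ cos φ₁, cos δ − sin φ₁ sin φ₂) = atan2(-0.4401, 0.8199) = -28.227°.
λ₂ = 115.350° − 28.227° = 87.12°.

-13.03°, 87.12°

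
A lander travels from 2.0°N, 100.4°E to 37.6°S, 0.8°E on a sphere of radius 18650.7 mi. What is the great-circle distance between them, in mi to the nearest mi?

In radians: φ₁ = 0.0349, φ₂ = -0.6562, Δλ = -99.600° = -1.7383 rad.
cos c = sin φ₁ sin φ₂ + cos φ₁ cos φ₂ cos Δλ = (0.0349)(-0.6101) + (0.9994)(0.7923)(-0.1668) = -0.15334,
so c = arccos(-0.15334) = 1.72475 rad.
Distance = R·c = 18650.7 × 1.7247 ≈ 32168 mi.

32168 mi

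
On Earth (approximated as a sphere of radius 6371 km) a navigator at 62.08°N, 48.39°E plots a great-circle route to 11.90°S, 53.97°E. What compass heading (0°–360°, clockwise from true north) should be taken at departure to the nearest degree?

With φ₁ = 1.0835, φ₂ = -0.2077, Δλ = 0.0974 rad, the forward-azimuth formula gives
θ = atan2( sin Δλ cos φ₂ , cos φ₁ sin φ₂ − sin φ₁ cos φ₂ cos Δλ ) = atan2(0.0951, -0.9571) = 174.32°.
So the initial bearing is 174°.

174°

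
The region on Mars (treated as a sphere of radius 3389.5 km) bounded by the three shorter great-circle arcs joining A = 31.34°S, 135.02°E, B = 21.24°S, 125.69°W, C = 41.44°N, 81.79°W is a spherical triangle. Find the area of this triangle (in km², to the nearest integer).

16475736 km²

Side lengths (central angles): a = 1.3039, b = 2.5999, c = 1.5108 rad; semiperimeter s = 2.7074.
By l'Huilier's theorem, tan(E/4) = √[tan(s/2) tan((s−a)/2) tan((s−b)/2) tan((s−c)/2)], giving spherical excess E = 1.4341 rad.
Area = E·R² = 1.4341 × (3389.5)² ≈ 16475736 km².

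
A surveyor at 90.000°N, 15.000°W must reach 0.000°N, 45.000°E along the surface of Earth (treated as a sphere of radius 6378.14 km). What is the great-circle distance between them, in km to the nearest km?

Let φ₁ = 1.5708 rad, φ₂ = 0.0000 rad, and Δλ = 1.0472 rad.
cos c = sin φ₁ sin φ₂ + cos φ₁ cos φ₂ cos Δλ = (1.0000)(0.0000) + (0.0000)(1.0000)(0.5000) = 0.00000,
so c = arccos(0.00000) = 1.57080 rad.
Distance = R·c = 6378.14 × 1.5708 ≈ 10019 km.

10019 km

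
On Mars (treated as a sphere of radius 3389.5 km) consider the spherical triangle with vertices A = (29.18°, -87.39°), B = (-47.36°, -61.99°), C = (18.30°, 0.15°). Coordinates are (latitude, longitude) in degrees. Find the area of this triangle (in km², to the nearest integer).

Side lengths (central angles): a = 1.5012, b = 1.3810, c = 1.3943 rad; semiperimeter s = 2.1382.
By l'Huilier's theorem, tan(E/4) = √[tan(s/2) tan((s−a)/2) tan((s−b)/2) tan((s−c)/2)], giving spherical excess E = 1.1858 rad.
Area = E·R² = 1.1858 × (3389.5)² ≈ 13623689 km².

13623689 km²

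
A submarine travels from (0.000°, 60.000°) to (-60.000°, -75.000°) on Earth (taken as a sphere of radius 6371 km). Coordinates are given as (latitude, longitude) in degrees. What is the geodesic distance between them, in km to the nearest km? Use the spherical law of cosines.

With latitudes φ₁ = 0.000°, φ₂ = -60.000° and longitude difference Δλ = -135.000°:
cos c = sin φ₁ sin φ₂ + cos φ₁ cos φ₂ cos Δλ = (0.0000)(-0.8660) + (1.0000)(0.5000)(-0.7071) = -0.35355,
so c = arccos(-0.35355) = 1.93216 rad.
Distance = R·c = 6371 × 1.9322 ≈ 12310 km.

12310 km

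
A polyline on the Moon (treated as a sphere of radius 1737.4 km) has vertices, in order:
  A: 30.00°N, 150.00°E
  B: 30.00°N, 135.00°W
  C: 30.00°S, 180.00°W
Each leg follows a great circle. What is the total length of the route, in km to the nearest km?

Leg A→B: central angle 1.1106 rad, distance 1929.6 km.
Leg B→C: central angle 1.2867 rad, distance 2235.4 km.
Total: 1929.6 + 2235.4 ≈ 4165 km.

4165 km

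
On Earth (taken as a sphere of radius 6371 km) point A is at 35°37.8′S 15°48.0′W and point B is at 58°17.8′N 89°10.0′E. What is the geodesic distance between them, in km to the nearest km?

14155 km

In radians: φ₁ = -0.6219, φ₂ = 1.0175, Δλ = 104.967° = 1.8320 rad.
Haversine: a = sin²(Δφ/2) + cos φ₁ cos φ₂ sin²(Δλ/2) = 0.5342 + (0.8128)(0.5255)(0.6291) = 0.80297.
Central angle c = 2·arcsin(√a) = 2.22173 rad.
Distance = R·c = 6371 × 2.2217 ≈ 14155 km.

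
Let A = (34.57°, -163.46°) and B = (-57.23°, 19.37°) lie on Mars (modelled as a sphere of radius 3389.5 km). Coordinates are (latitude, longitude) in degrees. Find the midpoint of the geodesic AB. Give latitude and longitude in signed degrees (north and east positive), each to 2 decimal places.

-43.91°, -168.86°

Central angle δ = 2.7447 rad. Interpolating on the sphere with fraction f = 0.5:
P = [sin((1−f)δ)·A + sin(fδ)·B] / sin δ = 2.5361·A + 2.5361·B in Cartesian coordinates,
giving P = (-0.7069, -0.1392, -0.6935), i.e. latitude -43.91°, longitude -168.86°.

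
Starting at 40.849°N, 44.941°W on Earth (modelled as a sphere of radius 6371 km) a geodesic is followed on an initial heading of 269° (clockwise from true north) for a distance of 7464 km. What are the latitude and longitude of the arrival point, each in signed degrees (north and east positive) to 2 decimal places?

Angular distance δ = d/R = 7464/6371 = 1.17156 rad; initial bearing θ = 4.6949 rad.
sin φ₂ = sin φ₁ cos δ + cos φ₁ sin δ cos θ = (0.6541)(0.3887) + (0.7564)(0.9214)(-0.0175) = 0.2421, so φ₂ = 14.01°.
Δλ = atan2(sin θ sin δ cos φ₁, cos δ − sin φ₁ sin φ₂) = atan2(-0.6968, 0.2304) = -71.706°.
λ₂ = -44.941° − 71.706° = -116.65°.

14.01°, -116.65°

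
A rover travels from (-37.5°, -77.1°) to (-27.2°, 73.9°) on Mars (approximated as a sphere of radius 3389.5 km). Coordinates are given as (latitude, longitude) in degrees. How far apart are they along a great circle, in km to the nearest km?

Let φ₁ = -0.6545 rad, φ₂ = -0.4747 rad, and Δλ = 2.6354 rad.
cos c = sin φ₁ sin φ₂ + cos φ₁ cos φ₂ cos Δλ = (-0.6088)(-0.4571) + (0.7934)(0.8894)(-0.8746) = -0.33889,
so c = arccos(-0.33889) = 1.91653 rad.
Distance = R·c = 3389.5 × 1.9165 ≈ 6496 km.

6496 km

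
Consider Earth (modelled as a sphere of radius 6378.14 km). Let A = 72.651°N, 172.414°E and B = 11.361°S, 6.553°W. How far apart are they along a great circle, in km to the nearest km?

13214 km

In radians: φ₁ = 1.2680, φ₂ = -0.1983, Δλ = -178.967° = -3.1236 rad.
Haversine: a = sin²(Δφ/2) + cos φ₁ cos φ₂ sin²(Δλ/2) = 0.4478 + (0.2982)(0.9804)(0.9999) = 0.74016.
Central angle c = 2·arcsin(√a) = 2.07183 rad.
Distance = R·c = 6378.14 × 2.0718 ≈ 13214 km.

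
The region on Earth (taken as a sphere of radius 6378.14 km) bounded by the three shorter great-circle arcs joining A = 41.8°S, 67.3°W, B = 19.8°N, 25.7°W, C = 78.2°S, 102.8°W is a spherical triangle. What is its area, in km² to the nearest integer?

Side lengths (central angles): a = 1.8636, b = 0.6816, c = 1.2674 rad; semiperimeter s = 1.9063.
By l'Huilier's theorem, tan(E/4) = √[tan(s/2) tan((s−a)/2) tan((s−b)/2) tan((s−c)/2)], giving spherical excess E = 0.3336 rad.
Area = E·R² = 0.3336 × (6378.14)² ≈ 13572578 km².

13572578 km²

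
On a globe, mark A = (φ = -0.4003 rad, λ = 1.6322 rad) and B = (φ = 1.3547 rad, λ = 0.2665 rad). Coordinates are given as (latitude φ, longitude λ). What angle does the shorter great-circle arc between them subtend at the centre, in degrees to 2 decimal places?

109.90°

With latitudes φ₁ = -22.936°, φ₂ = 77.619° and longitude difference Δλ = -78.249°:
cos c = sin φ₁ sin φ₂ + cos φ₁ cos φ₂ cos Δλ = (-0.3897)(0.9767) + (0.9209)(0.2144)(0.2037) = -0.34041,
so c = arccos(-0.34041) = 1.91815 rad.
So the angular separation is 109.90°.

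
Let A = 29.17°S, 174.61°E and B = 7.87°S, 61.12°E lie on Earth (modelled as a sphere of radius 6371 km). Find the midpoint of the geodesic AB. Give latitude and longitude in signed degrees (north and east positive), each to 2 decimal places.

-31.30°, 112.38°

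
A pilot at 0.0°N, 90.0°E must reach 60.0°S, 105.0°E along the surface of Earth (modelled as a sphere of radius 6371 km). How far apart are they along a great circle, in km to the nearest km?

Let φ₁ = 0.0000 rad, φ₂ = -1.0472 rad, and Δλ = 0.2618 rad.
Haversine: a = sin²(Δφ/2) + cos φ₁ cos φ₂ sin²(Δλ/2) = 0.2500 + (1.0000)(0.5000)(0.0170) = 0.25852.
Central angle c = 2·arcsin(√a) = 1.06676 rad.
Distance = R·c = 6371 × 1.0668 ≈ 6796 km.

6796 km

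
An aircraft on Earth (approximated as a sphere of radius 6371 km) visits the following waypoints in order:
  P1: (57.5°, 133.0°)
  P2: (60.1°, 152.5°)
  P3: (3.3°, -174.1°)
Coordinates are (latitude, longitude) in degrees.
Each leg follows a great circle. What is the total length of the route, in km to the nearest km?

8079 km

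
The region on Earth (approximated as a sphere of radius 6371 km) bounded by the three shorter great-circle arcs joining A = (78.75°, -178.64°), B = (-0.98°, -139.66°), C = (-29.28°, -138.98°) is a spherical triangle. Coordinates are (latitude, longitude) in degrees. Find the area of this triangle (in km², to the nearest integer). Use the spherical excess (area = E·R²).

2337548 km²

Side lengths (central angles): a = 0.4941, b = 1.9270, c = 1.4355 rad; semiperimeter s = 1.9283.
By l'Huilier's theorem, tan(E/4) = √[tan(s/2) tan((s−a)/2) tan((s−b)/2) tan((s−c)/2)], giving spherical excess E = 0.0576 rad.
Area = E·R² = 0.0576 × (6371)² ≈ 2337548 km².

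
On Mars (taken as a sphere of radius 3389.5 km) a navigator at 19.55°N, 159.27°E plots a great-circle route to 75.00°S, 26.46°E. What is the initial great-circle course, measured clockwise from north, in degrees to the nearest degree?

With φ₁ = 0.3412, φ₂ = -1.3090, Δλ = -2.3180 rad, the forward-azimuth formula gives
θ = atan2( sin Δλ cos φ₂ , cos φ₁ sin φ₂ − sin φ₁ cos φ₂ cos Δλ ) = atan2(-0.1899, -0.8514) = -167.43°.
Adding 360° brings this into [0°, 360°): 193°.

193°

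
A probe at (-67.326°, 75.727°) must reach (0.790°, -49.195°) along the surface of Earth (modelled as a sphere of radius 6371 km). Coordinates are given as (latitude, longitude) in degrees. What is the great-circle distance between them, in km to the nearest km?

11508 km

Let φ₁ = -1.1751 rad, φ₂ = 0.0138 rad, and Δλ = -2.1803 rad.
Haversine: a = sin²(Δφ/2) + cos φ₁ cos φ₂ sin²(Δλ/2) = 0.3136 + (0.3855)(0.9999)(0.7862) = 0.61669.
Central angle c = 2·arcsin(√a) = 1.80635 rad.
Distance = R·c = 6371 × 1.8063 ≈ 11508 km.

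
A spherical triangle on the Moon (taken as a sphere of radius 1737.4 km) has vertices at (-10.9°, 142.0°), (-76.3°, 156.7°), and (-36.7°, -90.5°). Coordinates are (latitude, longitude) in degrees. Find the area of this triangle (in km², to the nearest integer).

2019254 km²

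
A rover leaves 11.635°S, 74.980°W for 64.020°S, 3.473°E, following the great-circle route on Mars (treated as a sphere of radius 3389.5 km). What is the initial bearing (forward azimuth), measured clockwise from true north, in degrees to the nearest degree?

Δλ = 78.453° = 1.3693 rad.
y = sin Δλ · cos φ₂ = (0.9798)(0.4381) = 0.4292
x = cos φ₁ sin φ₂ − sin φ₁ cos φ₂ cos Δλ = (0.9795)(-0.8989) − (-0.2017)(0.4381)(0.2002) = -0.8628
θ = atan2(y, x) = 153.55°, so the bearing is 154°.

154°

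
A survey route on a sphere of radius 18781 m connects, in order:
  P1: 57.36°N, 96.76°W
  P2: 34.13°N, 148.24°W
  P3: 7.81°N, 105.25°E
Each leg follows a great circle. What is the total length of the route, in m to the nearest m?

46017 m

Leg P1→P2: central angle 0.7220 rad, distance 13559.0 m.
Leg P2→P3: central angle 1.7283 rad, distance 32458.4 m.
Total: 13559.0 + 32458.4 ≈ 46017 m.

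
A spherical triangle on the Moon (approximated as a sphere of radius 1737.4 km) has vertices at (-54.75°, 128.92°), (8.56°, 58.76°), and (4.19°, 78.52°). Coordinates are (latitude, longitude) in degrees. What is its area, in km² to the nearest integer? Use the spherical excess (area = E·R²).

Side lengths (central angles): a = 0.3510, b = 1.2585, c = 1.4986 rad; semiperimeter s = 1.5541.
By l'Huilier's theorem, tan(E/4) = √[tan(s/2) tan((s−a)/2) tan((s−b)/2) tan((s−c)/2)], giving spherical excess E = 0.2110 rad.
Area = E·R² = 0.2110 × (1737.4)² ≈ 636896 km².

636896 km²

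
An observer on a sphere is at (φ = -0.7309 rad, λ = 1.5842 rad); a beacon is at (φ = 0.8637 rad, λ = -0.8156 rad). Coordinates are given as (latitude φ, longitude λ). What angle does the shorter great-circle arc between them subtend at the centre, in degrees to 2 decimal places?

149.78°

With latitudes φ₁ = -41.877°, φ₂ = 49.486° and longitude difference Δλ = -137.498°:
Haversine: a = sin²(Δφ/2) + cos φ₁ cos φ₂ sin²(Δλ/2) = 0.5119 + (0.7446)(0.6496)(0.8686) = 0.93205.
Central angle c = 2·arcsin(√a) = 2.61417 rad.
So the angular separation is 149.78°.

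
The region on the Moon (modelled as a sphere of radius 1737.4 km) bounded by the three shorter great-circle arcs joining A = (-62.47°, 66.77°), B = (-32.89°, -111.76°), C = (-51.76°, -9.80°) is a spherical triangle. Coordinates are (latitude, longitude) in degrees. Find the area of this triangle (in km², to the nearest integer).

Side lengths (central angles): a = 1.2463, b = 0.7030, c = 1.4771 rad; semiperimeter s = 1.7132.
By l'Huilier's theorem, tan(E/4) = √[tan(s/2) tan((s−a)/2) tan((s−b)/2) tan((s−c)/2)], giving spherical excess E = 0.5333 rad.
Area = E·R² = 0.5333 × (1737.4)² ≈ 1609769 km².

1609769 km²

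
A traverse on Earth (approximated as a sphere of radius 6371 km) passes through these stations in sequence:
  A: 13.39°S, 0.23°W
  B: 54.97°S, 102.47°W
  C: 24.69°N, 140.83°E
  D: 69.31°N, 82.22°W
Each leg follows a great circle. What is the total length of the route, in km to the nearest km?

Leg A→B: central angle 1.4995 rad, distance 9553.3 km.
Leg B→C: central angle 2.1851 rad, distance 13921.2 km.
Leg C→D: central angle 1.4140 rad, distance 9008.4 km.
Total: 9553.3 + 13921.2 + 9008.4 ≈ 32483 km.

32483 km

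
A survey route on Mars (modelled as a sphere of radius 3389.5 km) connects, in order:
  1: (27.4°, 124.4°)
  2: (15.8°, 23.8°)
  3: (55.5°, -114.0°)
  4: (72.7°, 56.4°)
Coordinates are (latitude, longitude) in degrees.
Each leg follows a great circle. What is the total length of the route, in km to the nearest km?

Leg 1→2: central angle 1.6026 rad, distance 5432.2 km.
Leg 2→3: central angle 1.7511 rad, distance 5935.4 km.
Leg 3→4: central angle 0.9011 rad, distance 3054.2 km.
Total: 5432.2 + 5935.4 + 3054.2 ≈ 14422 km.

14422 km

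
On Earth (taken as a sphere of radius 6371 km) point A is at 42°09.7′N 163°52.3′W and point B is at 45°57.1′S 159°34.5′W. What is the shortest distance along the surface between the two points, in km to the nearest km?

Let φ₁ = 0.7359 rad, φ₂ = -0.8020 rad, and Δλ = 0.0750 rad.
cos c = sin φ₁ sin φ₂ + cos φ₁ cos φ₂ cos Δλ = (0.6712)(-0.7188) + (0.7413)(0.6953)(0.9972) = 0.03147,
so c = arccos(0.03147) = 1.53932 rad.
Distance = R·c = 6371 × 1.5393 ≈ 9807 km.

9807 km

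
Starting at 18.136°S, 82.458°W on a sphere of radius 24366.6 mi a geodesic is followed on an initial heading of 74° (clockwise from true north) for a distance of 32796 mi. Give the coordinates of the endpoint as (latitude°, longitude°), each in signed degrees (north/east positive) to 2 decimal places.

Angular distance δ = d/R = 32796/24366.6 = 1.34594 rad; initial bearing θ = 1.2915 rad.
sin φ₂ = sin φ₁ cos δ + cos φ₁ sin δ cos θ = (-0.3113)(0.2230) + (0.9503)(0.9748)(0.2756) = 0.1859, so φ₂ = 10.72°.
Δλ = atan2(sin θ sin δ cos φ₁, cos δ − sin φ₁ sin φ₂) = atan2(0.8905, 0.2808) = 72.496°.
λ₂ = -82.458° + 72.496° = -9.96°.

10.72°, -9.96°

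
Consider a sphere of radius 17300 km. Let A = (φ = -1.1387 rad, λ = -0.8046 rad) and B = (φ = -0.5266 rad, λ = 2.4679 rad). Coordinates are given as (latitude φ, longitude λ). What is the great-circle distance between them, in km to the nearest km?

With latitudes φ₁ = -65.243°, φ₂ = -30.172° and longitude difference Δλ = -172.500°:
cos c = sin φ₁ sin φ₂ + cos φ₁ cos φ₂ cos Δλ = (-0.9081)(-0.5026) + (0.4188)(0.8645)(-0.9914) = 0.09746,
so c = arccos(0.09746) = 1.47318 rad.
Distance = R·c = 17300 × 1.4732 ≈ 25486 km.

25486 km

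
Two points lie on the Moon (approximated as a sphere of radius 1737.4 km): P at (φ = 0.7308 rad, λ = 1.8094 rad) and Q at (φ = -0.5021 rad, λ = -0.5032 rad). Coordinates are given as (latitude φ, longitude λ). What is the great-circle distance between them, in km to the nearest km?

In radians: φ₁ = 0.7308, φ₂ = -0.5021, Δλ = -132.502° = -2.3126 rad.
cos c = sin φ₁ sin φ₂ + cos φ₁ cos φ₂ cos Δλ = (0.6675)(-0.4813) + (0.7446)(0.8766)(-0.6756) = -0.76223,
so c = arccos(-0.76223) = 2.43754 rad.
Distance = R·c = 1737.4 × 2.4375 ≈ 4235 km.

4235 km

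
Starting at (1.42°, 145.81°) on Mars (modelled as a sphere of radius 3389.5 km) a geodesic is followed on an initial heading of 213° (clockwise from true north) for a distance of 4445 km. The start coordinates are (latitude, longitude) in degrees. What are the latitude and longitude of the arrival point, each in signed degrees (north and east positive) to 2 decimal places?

-53.51°, 83.52°

Angular distance δ = d/R = 4445/3389.5 = 1.31140 rad; initial bearing θ = 3.7176 rad.
sin φ₂ = sin φ₁ cos δ + cos φ₁ sin δ cos θ = (0.0248)(0.2565) + (0.9997)(0.9665)(-0.8387) = -0.8040, so φ₂ = -53.51°.
Δλ = atan2(sin θ sin δ cos φ₁, cos δ − sin φ₁ sin φ₂) = atan2(-0.5263, 0.2764) = -62.289°.
λ₂ = 145.810° − 62.289° = 83.52°.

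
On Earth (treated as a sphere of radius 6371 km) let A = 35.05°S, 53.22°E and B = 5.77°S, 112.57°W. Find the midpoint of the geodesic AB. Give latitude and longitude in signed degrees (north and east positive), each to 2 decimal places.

-67.14°, -67.62°

The central angle between A and B is δ = 2.3918 rad.
With f = 0.5, the slerp weights are sin((1−f)δ)/sin δ = 1.3655 and sin(fδ)/sin δ = 1.3655.
Weighted sum of the unit vectors: (1.3655)·(0.4902,0.6557,-0.5743) + (1.3655)·(-0.3819,-0.9187,-0.1005) = (0.1479, -0.3592, -0.9215).
Converting back: φ = atan2(z, √(x²+y²)) = -67.14°, λ = atan2(y, x) = -67.62°.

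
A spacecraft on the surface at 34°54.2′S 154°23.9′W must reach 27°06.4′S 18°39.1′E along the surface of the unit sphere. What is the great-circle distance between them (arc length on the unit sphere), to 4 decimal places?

In radians: φ₁ = -0.6092, φ₂ = -0.4731, Δλ = 173.050° = 3.0203 rad.
cos c = sin φ₁ sin φ₂ + cos φ₁ cos φ₂ cos Δλ = (-0.5722)(-0.4556) + (0.8201)(0.8902)(-0.9927) = -0.46395,
so c = arccos(-0.46395) = 2.05325 rad.
On the unit sphere the arc length equals the central angle: 2.0532.

2.0532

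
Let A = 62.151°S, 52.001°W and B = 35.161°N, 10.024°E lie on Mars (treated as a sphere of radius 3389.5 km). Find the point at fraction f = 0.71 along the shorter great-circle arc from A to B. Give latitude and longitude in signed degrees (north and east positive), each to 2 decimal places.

The central angle between A and B is δ = 1.9071 rad.
With f = 0.71, the slerp weights are sin((1−f)δ)/sin δ = 0.5565 and sin(fδ)/sin δ = 1.0346.
Weighted sum of the unit vectors: (0.5565)·(0.2876,-0.3681,-0.8842) + (1.0346)·(0.8051,0.1423,0.5759) = (0.9929, -0.0576, 0.1038).
Converting back: φ = atan2(z, √(x²+y²)) = 5.96°, λ = atan2(y, x) = -3.32°.

5.96°, -3.32°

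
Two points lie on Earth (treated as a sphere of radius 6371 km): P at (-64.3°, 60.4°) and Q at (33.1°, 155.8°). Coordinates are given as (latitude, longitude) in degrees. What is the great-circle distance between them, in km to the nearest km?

With latitudes φ₁ = -64.300°, φ₂ = 33.100° and longitude difference Δλ = 95.400°:
Haversine: a = sin²(Δφ/2) + cos φ₁ cos φ₂ sin²(Δλ/2) = 0.5644 + (0.4337)(0.8377)(0.5471) = 0.76313.
Central angle c = 2·arcsin(√a) = 2.12500 rad.
Distance = R·c = 6371 × 2.1250 ≈ 13538 km.

13538 km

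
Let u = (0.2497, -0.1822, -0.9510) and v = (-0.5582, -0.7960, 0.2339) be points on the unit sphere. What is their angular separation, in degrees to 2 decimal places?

102.52°

u·v = -0.2168; |u| = 1.0000, |v| = 1.0000.
cos θ = (u·v)/(|u||v|) = -0.2168, so θ = 102.52°.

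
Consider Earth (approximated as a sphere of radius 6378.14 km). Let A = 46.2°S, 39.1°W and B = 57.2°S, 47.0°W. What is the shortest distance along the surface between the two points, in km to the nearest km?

1338 km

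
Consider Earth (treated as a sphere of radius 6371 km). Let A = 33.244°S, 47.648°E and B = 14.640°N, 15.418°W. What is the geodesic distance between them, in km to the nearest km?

8542 km

Let φ₁ = -0.5802 rad, φ₂ = 0.2555 rad, and Δλ = -1.1007 rad.
Haversine: a = sin²(Δφ/2) + cos φ₁ cos φ₂ sin²(Δλ/2) = 0.1647 + (0.8363)(0.9675)(0.2735) = 0.38601.
Central angle c = 2·arcsin(√a) = 1.34080 rad.
Distance = R·c = 6371 × 1.3408 ≈ 8542 km.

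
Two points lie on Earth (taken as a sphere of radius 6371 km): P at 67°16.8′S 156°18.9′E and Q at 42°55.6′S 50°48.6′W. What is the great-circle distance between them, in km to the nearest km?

7548 km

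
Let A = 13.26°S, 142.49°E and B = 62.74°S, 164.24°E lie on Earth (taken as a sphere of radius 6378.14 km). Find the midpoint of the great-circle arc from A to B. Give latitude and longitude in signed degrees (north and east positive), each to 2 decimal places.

-38.44°, 149.41°

Central angle δ = 0.9046 rad. Interpolating on the sphere with fraction f = 0.5:
P = [sin((1−f)δ)·A + sin(fδ)·B] / sin δ = 0.5559·A + 0.5559·B in Cartesian coordinates,
giving P = (-0.6743, 0.3986, -0.6217), i.e. latitude -38.44°, longitude 149.41°.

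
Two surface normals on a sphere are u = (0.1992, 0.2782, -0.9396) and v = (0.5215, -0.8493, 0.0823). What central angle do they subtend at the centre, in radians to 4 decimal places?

u·v = -0.2097; |u| = 1.0000, |v| = 1.0000.
cos θ = (u·v)/(|u||v|) = -0.2097, so θ = 1.7821 rad.

1.7821 rad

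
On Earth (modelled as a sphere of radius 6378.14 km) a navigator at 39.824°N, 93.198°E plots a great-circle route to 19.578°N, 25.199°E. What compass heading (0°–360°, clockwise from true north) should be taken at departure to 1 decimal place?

272.1°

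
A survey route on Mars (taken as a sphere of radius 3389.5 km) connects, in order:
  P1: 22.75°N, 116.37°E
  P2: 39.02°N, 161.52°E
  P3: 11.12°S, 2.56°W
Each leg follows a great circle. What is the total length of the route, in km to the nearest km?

11253 km

Leg P1→P2: central angle 0.7246 rad, distance 2456.0 km.
Leg P2→P3: central angle 2.5954 rad, distance 8797.2 km.
Total: 2456.0 + 8797.2 ≈ 11253 km.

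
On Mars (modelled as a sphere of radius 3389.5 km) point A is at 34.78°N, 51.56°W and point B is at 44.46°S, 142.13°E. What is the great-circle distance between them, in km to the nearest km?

9804 km

In radians: φ₁ = 0.6070, φ₂ = -0.7760, Δλ = -166.310° = -2.9027 rad.
Haversine: a = sin²(Δφ/2) + cos φ₁ cos φ₂ sin²(Δλ/2) = 0.4067 + (0.8213)(0.7137)(0.9858) = 0.98455.
Central angle c = 2·arcsin(√a) = 2.89238 rad.
Distance = R·c = 3389.5 × 2.8924 ≈ 9804 km.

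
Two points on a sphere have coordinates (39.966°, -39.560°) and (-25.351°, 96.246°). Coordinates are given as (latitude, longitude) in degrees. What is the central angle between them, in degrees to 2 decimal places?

With latitudes φ₁ = 39.966°, φ₂ = -25.351° and longitude difference Δλ = 135.806°:
Haversine: a = sin²(Δφ/2) + cos φ₁ cos φ₂ sin²(Δλ/2) = 0.2912 + (0.7664)(0.9037)(0.8585) = 0.88581.
Central angle c = 2·arcsin(√a) = 2.45218 rad.
So the angular separation is 140.50°.

140.50°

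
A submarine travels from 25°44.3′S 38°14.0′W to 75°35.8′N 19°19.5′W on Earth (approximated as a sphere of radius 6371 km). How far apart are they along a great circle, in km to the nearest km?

11347 km

Let φ₁ = -0.4492 rad, φ₂ = 1.3194 rad, and Δλ = 0.3300 rad.
cos c = sin φ₁ sin φ₂ + cos φ₁ cos φ₂ cos Δλ = (-0.4343)(0.9686) + (0.9008)(0.2487)(0.9460) = -0.20864,
so c = arccos(-0.20864) = 1.78098 rad.
Distance = R·c = 6371 × 1.7810 ≈ 11347 km.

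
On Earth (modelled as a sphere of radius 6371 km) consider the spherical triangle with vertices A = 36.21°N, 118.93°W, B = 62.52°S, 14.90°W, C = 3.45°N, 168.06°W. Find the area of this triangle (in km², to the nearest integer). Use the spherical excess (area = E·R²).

Side lengths (central angles): a = 2.0537, b = 0.9733, c = 2.2324 rad; semiperimeter s = 2.6297.
By l'Huilier's theorem, tan(E/4) = √[tan(s/2) tan((s−a)/2) tan((s−b)/2) tan((s−c)/2)], giving spherical excess E = 1.8491 rad.
Area = E·R² = 1.8491 × (6371)² ≈ 75054545 km².

75054545 km²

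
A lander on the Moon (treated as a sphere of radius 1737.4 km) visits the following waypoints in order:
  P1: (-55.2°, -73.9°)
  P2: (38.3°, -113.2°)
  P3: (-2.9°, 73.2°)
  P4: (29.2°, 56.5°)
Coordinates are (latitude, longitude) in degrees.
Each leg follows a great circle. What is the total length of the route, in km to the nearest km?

Leg P1→P2: central angle 1.7339 rad, distance 3012.4 km.
Leg P2→P3: central angle 2.5154 rad, distance 4370.2 km.
Leg P3→P4: central angle 0.6260 rad, distance 1087.7 km.
Total: 3012.4 + 4370.2 + 1087.7 ≈ 8470 km.

8470 km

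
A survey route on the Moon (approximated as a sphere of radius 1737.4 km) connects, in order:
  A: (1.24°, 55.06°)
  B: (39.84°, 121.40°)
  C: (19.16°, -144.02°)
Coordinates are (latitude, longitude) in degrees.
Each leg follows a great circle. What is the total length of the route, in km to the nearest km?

4623 km

Leg A→B: central angle 1.2430 rad, distance 2159.6 km.
Leg B→C: central angle 1.4179 rad, distance 2463.4 km.
Total: 2159.6 + 2463.4 ≈ 4623 km.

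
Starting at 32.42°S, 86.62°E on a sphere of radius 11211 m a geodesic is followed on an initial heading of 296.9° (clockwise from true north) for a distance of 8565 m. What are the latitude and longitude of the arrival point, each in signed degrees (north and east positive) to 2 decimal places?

Angular distance δ = d/R = 8565/11211 = 0.76398 rad; initial bearing θ = 5.1819 rad.
sin φ₂ = sin φ₁ cos δ + cos φ₁ sin δ cos θ = (-0.5361)(0.7221) + (0.8441)(0.6918)(0.4524) = -0.1229, so φ₂ = -7.06°.
Δλ = atan2(sin θ sin δ cos φ₁, cos δ − sin φ₁ sin φ₂) = atan2(-0.5208, 0.6562) = -38.438°.
λ₂ = 86.620° − 38.438° = 48.18°.

-7.06°, 48.18°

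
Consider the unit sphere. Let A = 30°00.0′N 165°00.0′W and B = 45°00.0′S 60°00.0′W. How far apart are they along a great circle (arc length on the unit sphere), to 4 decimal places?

2.1084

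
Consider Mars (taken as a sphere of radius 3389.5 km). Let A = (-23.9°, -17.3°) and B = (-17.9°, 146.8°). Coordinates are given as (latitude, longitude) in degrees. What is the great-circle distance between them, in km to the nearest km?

8011 km

Let φ₁ = -0.4171 rad, φ₂ = -0.3124 rad, and Δλ = 2.8641 rad.
Haversine: a = sin²(Δφ/2) + cos φ₁ cos φ₂ sin²(Δλ/2) = 0.0027 + (0.9143)(0.9516)(0.9809) = 0.85610.
Central angle c = 2·arcsin(√a) = 2.36341 rad.
Distance = R·c = 3389.5 × 2.3634 ≈ 8011 km.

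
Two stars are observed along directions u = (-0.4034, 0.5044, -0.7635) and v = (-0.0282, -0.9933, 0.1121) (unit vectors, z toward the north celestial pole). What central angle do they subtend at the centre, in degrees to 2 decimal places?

u·v = -0.5752; |u| = 1.0000, |v| = 1.0000.
cos θ = (u·v)/(|u||v|) = -0.5752, so θ = 125.11°.

125.11°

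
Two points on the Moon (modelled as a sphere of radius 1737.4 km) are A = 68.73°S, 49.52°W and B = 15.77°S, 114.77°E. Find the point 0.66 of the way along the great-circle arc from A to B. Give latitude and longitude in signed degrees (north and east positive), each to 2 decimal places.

Central angle δ = 1.6537 rad. Interpolating on the sphere with fraction f = 0.66:
P = [sin((1−f)δ)·A + sin(fδ)·B] / sin δ = 0.5349·A + 0.8903·B in Cartesian coordinates,
giving P = (-0.2330, 0.6304, -0.7405), i.e. latitude -47.77°, longitude 110.29°.

-47.77°, 110.29°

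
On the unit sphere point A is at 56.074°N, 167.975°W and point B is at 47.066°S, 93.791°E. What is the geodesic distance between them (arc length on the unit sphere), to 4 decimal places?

2.2942

With latitudes φ₁ = 56.074°, φ₂ = -47.066° and longitude difference Δλ = -98.234°:
Haversine: a = sin²(Δφ/2) + cos φ₁ cos φ₂ sin²(Δλ/2) = 0.6137 + (0.5581)(0.6812)(0.5716) = 0.83097.
Central angle c = 2·arcsin(√a) = 2.29421 rad.
On the unit sphere the arc length equals the central angle: 2.2942.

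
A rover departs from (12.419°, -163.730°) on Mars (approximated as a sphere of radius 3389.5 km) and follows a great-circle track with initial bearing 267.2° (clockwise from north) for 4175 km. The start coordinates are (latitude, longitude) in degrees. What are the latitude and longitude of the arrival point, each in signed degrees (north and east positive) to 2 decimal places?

Angular distance δ = d/R = 4175/3389.5 = 1.23175 rad; initial bearing θ = 4.6635 rad.
sin φ₂ = sin φ₁ cos δ + cos φ₁ sin δ cos θ = (0.2151)(0.3326) + (0.9766)(0.9431)(-0.0488) = 0.0265, so φ₂ = 1.52°.
Δλ = atan2(sin θ sin δ cos φ₁, cos δ − sin φ₁ sin φ₂) = atan2(-0.9199, 0.3269) = -70.437°.
λ₂ = -163.730° − 70.437° = -234.17° → 125.83° after wrapping to (−180°, 180°].

1.52°, 125.83°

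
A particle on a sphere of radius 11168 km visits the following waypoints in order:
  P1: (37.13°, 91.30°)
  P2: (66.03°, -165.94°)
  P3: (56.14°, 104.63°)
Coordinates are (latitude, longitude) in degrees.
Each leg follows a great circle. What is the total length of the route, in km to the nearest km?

19834 km

Leg P1→P2: central angle 1.0701 rad, distance 11951.0 km.
Leg P2→P3: central angle 0.7059 rad, distance 7883.3 km.
Total: 11951.0 + 7883.3 ≈ 19834 km.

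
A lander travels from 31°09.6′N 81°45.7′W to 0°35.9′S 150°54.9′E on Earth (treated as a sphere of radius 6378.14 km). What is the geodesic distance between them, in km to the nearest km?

13538 km

In radians: φ₁ = 0.5438, φ₂ = -0.0104, Δλ = -127.323° = -2.2222 rad.
cos c = sin φ₁ sin φ₂ + cos φ₁ cos φ₂ cos Δλ = (0.5174)(-0.0104) + (0.8557)(0.9999)(-0.6063) = -0.52421,
so c = arccos(-0.52421) = 2.12259 rad.
Distance = R·c = 6378.14 × 2.1226 ≈ 13538 km.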